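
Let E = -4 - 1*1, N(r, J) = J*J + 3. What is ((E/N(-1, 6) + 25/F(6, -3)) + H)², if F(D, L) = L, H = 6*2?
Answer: 2116/169 ≈ 12.521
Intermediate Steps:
H = 12
N(r, J) = 3 + J² (N(r, J) = J² + 3 = 3 + J²)
E = -5 (E = -4 - 1 = -5)
((E/N(-1, 6) + 25/F(6, -3)) + H)² = ((-5/(3 + 6²) + 25/(-3)) + 12)² = ((-5/(3 + 36) + 25*(-⅓)) + 12)² = ((-5/39 - 25/3) + 12)² = (-110/13 + 12)² = (46/13)² = 2116/169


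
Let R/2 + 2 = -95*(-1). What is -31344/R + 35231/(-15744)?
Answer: -83338817/488064 ≈ -170.75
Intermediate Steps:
R = 186 (R = -4 + 2*(-95*(-1)) = -4 + 2*95 = -4 + 190 = 186)
-31344/R + 35231/(-15744) = -31344/186 + 35231/(-15744) = -31344*1/186 + 35231*(-1/15744) = -5224/31 - 35231/15744 = -83338817/488064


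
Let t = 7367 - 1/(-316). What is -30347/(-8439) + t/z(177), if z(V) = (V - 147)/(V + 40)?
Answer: 1421139503153/26667240 ≈ 53292.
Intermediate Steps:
t = 2327973/316 (t = 7367 - 1*(-1/316) = 7367 + 1/316 = 2327973/316 ≈ 7367.0)
z(V) = (-147 + V)/(40 + V)
-30347/(-8439) + t/z(177) = -30347/(-8439) + 2327973/(316*(((-147 + 177)/(40 + 177)))) = -30347*(-1/8439) + 2327973/(316*((30/217))) = 30347/8439 + 2327973/(316*(((1/217)*30))) = 30347/8439 + 2327973/(316*(30/217)) = 30347/8439 + (2327973/316)*(217/30) = 30347/8439 + 168390047/3160 = 1421139503153/26667240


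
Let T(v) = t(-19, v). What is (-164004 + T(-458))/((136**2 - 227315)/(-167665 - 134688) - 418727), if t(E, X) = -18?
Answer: 24796271883/63301577906 ≈ 0.39172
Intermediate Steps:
T(v) = -18
(-164004 + T(-458))/((136**2 - 227315)/(-167665 - 134688) - 418727) = (-164004 - 18)/((136**2 - 227315)/(-167665 - 134688) - 418727) = -164022/((18496 - 227315)/(-302353) - 418727) = -164022/(-208819*(-1/302353) - 418727) = -164022/(208819/302353 - 418727) = -164022/(-126603155812/302353) = -164022*(-302353/126603155812) = 24796271883/63301577906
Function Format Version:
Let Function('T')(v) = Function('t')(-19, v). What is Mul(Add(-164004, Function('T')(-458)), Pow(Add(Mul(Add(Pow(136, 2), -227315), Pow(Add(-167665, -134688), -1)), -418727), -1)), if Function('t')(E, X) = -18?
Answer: Rational(24796271883, 63301577906) ≈ 0.39172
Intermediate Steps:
Function('T')(v) = -18
Mul(Add(-164004, Function('T')(-458)), Pow(Add(Mul(Add(Pow(136, 2), -227315), Pow(Add(-167665, -134688), -1)), -418727), -1)) = Mul(Add(-164004, -18), Pow(Add(Mul(Add(Pow(136, 2), -227315), Pow(Add(-167665, -134688), -1)), -418727), -1)) = Mul(-164022, Pow(Add(Mul(Add(18496, -227315), Pow(-302353, -1)), -418727), -1)) = Mul(-164022, Pow(Add(Mul(-208819, Rational(-1, 302353)), -418727), -1)) = Mul(-164022, Pow(Add(Rational(208819, 302353), -418727), -1)) = Mul(-164022, Pow(Rational(-126603155812, 302353), -1)) = Mul(-164022, Rational(-302353, 126603155812)) = Rational(24796271883, 63301577906)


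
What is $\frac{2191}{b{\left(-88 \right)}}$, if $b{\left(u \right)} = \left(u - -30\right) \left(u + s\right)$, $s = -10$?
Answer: $\frac{313}{812} \approx 0.38547$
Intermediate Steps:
$b{\left(u \right)} = \left(-10 + u\right) \left(30 + u\right)$ ($b{\left(u \right)} = \left(u - -30\right) \left(u - 10\right) = \left(u + 30\right) \left(-10 + u\right) = \left(30 + u\right) \left(-10 + u\right) = \left(-10 + u\right) \left(30 + u\right)$)
$\frac{2191}{b{\left(-88 \right)}} = \frac{2191}{-300 + \left(-88\right)^{2} + 20 \left(-88\right)} = \frac{2191}{-300 + 7744 - 1760} = \frac{2191}{5684} = 2191 \cdot \frac{1}{5684} = \frac{313}{812}$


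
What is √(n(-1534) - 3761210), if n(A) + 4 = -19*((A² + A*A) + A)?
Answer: 2*I*√23287999 ≈ 9651.5*I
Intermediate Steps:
n(A) = -4 - 38*A² - 19*A (n(A) = -4 - 19*((A² + A*A) + A) = -4 - 19*((A² + A²) + A) = -4 - 19*(2*A² + A) = -4 - 19*(A + 2*A²) = -4 + (-38*A² - 19*A) = -4 - 38*A² - 19*A)
√(n(-1534) - 3761210) = √((-4 - 38*(-1534)² - 19*(-1534)) - 3761210) = √((-4 - 38*2353156 + 29146) - 3761210) = √((-4 - 89419928 + 29146) - 3761210) = √(-89390786 - 3761210) = √(-93151996) = 2*I*√23287999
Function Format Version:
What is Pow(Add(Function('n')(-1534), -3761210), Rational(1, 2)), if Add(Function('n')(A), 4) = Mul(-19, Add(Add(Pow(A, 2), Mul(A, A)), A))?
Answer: Mul(2, I, Pow(23287999, Rational(1, 2))) ≈ Mul(9651.5, I)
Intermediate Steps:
Function('n')(A) = Add(-4, Mul(-38, Pow(A, 2)), Mul(-19, A)) (Function('n')(A) = Add(-4, Mul(-19, Add(Add(Pow(A, 2), Mul(A, A)), A))) = Add(-4, Mul(-19, Add(Add(Pow(A, 2), Pow(A, 2)), A))) = Add(-4, Mul(-19, Add(Mul(2, Pow(A, 2)), A))) = Add(-4, Mul(-19, Add(A, Mul(2, Pow(A, 2))))) = Add(-4, Add(Mul(-38, Pow(A, 2)), Mul(-19, A))) = Add(-4, Mul(-38, Pow(A, 2)), Mul(-19, A)))
Pow(Add(Function('n')(-1534), -3761210), Rational(1, 2)) = Pow(Add(Add(-4, Mul(-38, Pow(-1534, 2)), Mul(-19, -1534)), -3761210), Rational(1, 2)) = Pow(Add(Add(-4, Mul(-38, 2353156), 29146), -3761210), Rational(1, 2)) = Pow(Add(Add(-4, -89419928, 29146), -3761210), Rational(1, 2)) = Pow(Add(-89390786, -3761210), Rational(1, 2)) = Pow(-93151996, Rational(1, 2)) = Mul(2, I, Pow(23287999, Rational(1, 2)))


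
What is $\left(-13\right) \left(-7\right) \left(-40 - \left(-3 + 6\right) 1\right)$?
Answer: $-3913$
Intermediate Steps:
$\left(-13\right) \left(-7\right) \left(-40 - \left(-3 + 6\right) 1\right) = 91 \left(-40 - 3 \cdot 1\right) = 91 \left(-40 - 3\right) = 91 \left(-43\right) = -3913$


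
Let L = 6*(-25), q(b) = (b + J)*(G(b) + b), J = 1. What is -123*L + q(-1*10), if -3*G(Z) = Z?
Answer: 18510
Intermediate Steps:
G(Z) = -Z/3
q(b) = 2*b*(1 + b)/3 (q(b) = (b + 1)*(-b/3 + b) = (1 + b)*(2*b/3) = 2*b*(1 + b)/3)
L = -150
-123*L + q(-1*10) = -123*(-150) + 2*(-1*10)*(1 - 1*10)/3 = 18450 + (⅔)*(-10)*(1 - 10) = 18450 + (⅔)*(-10)*(-9) = 18450 + 60 = 18510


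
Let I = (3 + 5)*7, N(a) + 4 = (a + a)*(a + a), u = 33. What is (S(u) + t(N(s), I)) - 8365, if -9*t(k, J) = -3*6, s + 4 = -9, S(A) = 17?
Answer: -8346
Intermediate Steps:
s = -13 (s = -4 - 9 = -13)
N(a) = -4 + 4*a² (N(a) = -4 + (a + a)*(a + a) = -4 + (2*a)*(2*a) = -4 + 4*a²)
I = 56 (I = 8*7 = 56)
t(k, J) = 2 (t(k, J) = -(-1)*6/3 = -⅑*(-18) = 2)
(S(u) + t(N(s), I)) - 8365 = (17 + 2) - 8365 = 19 - 8365 = -8346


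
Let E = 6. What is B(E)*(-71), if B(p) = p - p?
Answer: 0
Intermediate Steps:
B(p) = 0
B(E)*(-71) = 0*(-71) = 0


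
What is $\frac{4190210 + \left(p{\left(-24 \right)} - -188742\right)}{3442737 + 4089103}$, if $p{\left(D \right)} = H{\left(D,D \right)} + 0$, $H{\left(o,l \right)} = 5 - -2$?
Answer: $\frac{4378959}{7531840} \approx 0.58139$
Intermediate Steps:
$H{\left(o,l \right)} = 7$ ($H{\left(o,l \right)} = 5 + 2 = 7$)
$p{\left(D \right)} = 7$ ($p{\left(D \right)} = 7 + 0 = 7$)
$\frac{4190210 + \left(p{\left(-24 \right)} - -188742\right)}{3442737 + 4089103} = \frac{4190210 + \left(7 - -188742\right)}{3442737 + 4089103} = \frac{4190210 + \left(7 + 188742\right)}{7531840} = \left(4190210 + 188749\right) \frac{1}{7531840} = 4378959 \cdot \frac{1}{7531840} = \frac{4378959}{7531840}$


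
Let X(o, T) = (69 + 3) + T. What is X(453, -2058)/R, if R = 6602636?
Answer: -993/3301318 ≈ -0.00030079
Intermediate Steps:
X(o, T) = 72 + T
X(453, -2058)/R = (72 - 2058)/6602636 = -1986*1/6602636 = -993/3301318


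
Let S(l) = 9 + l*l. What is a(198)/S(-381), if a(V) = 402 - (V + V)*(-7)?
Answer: 529/24195 ≈ 0.021864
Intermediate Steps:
S(l) = 9 + l²
a(V) = 402 + 14*V (a(V) = 402 - 2*V*(-7) = 402 - (-14)*V = 402 + 14*V)
a(198)/S(-381) = (402 + 14*198)/(9 + (-381)²) = (402 + 2772)/(9 + 145161) = 3174/145170 = 3174*(1/145170) = 529/24195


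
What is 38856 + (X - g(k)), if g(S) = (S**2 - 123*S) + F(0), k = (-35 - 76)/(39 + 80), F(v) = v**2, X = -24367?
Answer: 203541701/14161 ≈ 14373.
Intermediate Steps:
k = -111/119 ≈ -0.93277
g(S) = S**2 - 123*S (g(S) = (S**2 - 123*S) + 0**2 = (S**2 - 123*S) + 0 = S**2 - 123*S)
38856 + (X - g(k)) = 38856 + (-24367 - (-111)*(-123 - 111/119)/119) = 38856 + (-24367 - (-111)*(-14748)/(119*119)) = 38856 + (-24367 - 1*1637028/14161) = 38856 + (-24367 - 1637028/14161) = 38856 - 346698115/14161 = 203541701/14161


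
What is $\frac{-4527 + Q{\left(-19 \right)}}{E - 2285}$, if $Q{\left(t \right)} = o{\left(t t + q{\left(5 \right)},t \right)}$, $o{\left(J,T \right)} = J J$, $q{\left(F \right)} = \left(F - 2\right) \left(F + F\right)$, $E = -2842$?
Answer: $- \frac{148354}{5127} \approx -28.936$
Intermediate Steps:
$q{\left(F \right)} = 2 F \left(-2 + F\right)$ ($q{\left(F \right)} = \left(-2 + F\right) 2 F = 2 F \left(-2 + F\right)$)
$o{\left(J,T \right)} = J^{2}$
$Q{\left(t \right)} = \left(30 + t^{2}\right)^{2}$ ($Q{\left(t \right)} = \left(t t + 2 \cdot 5 \left(-2 + 5\right)\right)^{2} = \left(t^{2} + 2 \cdot 5 \cdot 3\right)^{2} = \left(t^{2} + 30\right)^{2} = \left(30 + t^{2}\right)^{2}$)
$\frac{-4527 + Q{\left(-19 \right)}}{E - 2285} = \frac{-4527 + \left(30 + \left(-19\right)^{2}\right)^{2}}{-2842 - 2285} = \frac{-4527 + \left(30 + 361\right)^{2}}{-5127} = \left(-4527 + 391^{2}\right) \left(- \frac{1}{5127}\right) = \left(-4527 + 152881\right) \left(- \frac{1}{5127}\right) = 148354 \left(- \frac{1}{5127}\right) = - \frac{148354}{5127}$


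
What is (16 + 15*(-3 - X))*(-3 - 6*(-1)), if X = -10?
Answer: 363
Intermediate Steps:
(16 + 15*(-3 - X))*(-3 - 6*(-1)) = (16 + 15*(-3 - 1*(-10)))*(-3 - 6*(-1)) = (16 + 15*(-3 + 10))*(-3 + 6) = (16 + 15*7)*3 = (16 + 105)*3 = 121*3 = 363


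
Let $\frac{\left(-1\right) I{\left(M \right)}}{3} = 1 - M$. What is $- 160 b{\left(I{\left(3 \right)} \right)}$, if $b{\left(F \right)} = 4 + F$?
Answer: $-1600$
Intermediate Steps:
$I{\left(M \right)} = -3 + 3 M$ ($I{\left(M \right)} = - 3 \left(1 - M\right) = -3 + 3 M$)
$- 160 b{\left(I{\left(3 \right)} \right)} = - 160 \left(4 + \left(-3 + 3 \cdot 3\right)\right) = - 160 \left(4 + \left(-3 + 9\right)\right) = - 160 \left(4 + 6\right) = \left(-160\right) 10 = -1600$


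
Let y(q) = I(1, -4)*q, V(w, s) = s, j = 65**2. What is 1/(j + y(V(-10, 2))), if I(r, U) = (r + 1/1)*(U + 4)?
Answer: 1/4225 ≈ 0.00023669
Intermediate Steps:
I(r, U) = (1 + r)*(4 + U) (I(r, U) = (r + 1)*(4 + U) = (1 + r)*(4 + U))
j = 4225
y(q) = 0 (y(q) = (4 - 4 + 4*1 - 4*1)*q = (4 - 4 + 4 - 4)*q = 0*q = 0)
1/(j + y(V(-10, 2))) = 1/(4225 + 0) = 1/4225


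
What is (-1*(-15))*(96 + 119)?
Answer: 3225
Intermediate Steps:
(-1*(-15))*(96 + 119) = 15*215 = 3225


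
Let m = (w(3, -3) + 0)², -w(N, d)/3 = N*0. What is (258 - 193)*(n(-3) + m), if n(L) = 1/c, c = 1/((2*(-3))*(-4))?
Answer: 1560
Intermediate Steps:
w(N, d) = 0 (w(N, d) = -3*N*0 = -3*0 = 0)
c = 1/24 (c = 1/(-6*(-4)) = 1/24 ≈ 0.041667)
n(L) = 24 (n(L) = 1/(1/24) = 24)
m = 0 (m = (0 + 0)² = 0² = 0)
(258 - 193)*(n(-3) + m) = (258 - 193)*(24 + 0) = 65*24 = 1560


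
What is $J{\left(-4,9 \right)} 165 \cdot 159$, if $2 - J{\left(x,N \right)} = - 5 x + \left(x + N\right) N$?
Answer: $-1652805$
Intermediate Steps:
$J{\left(x,N \right)} = 2 + 5 x - N \left(N + x\right)$ ($J{\left(x,N \right)} = 2 - \left(- 5 x + \left(x + N\right) N\right) = 2 - \left(- 5 x + \left(N + x\right) N\right) = 2 - \left(- 5 x + N \left(N + x\right)\right) = 2 + 5 x - N \left(N + x\right)$)
$J{\left(-4,9 \right)} 165 \cdot 159 = \left(2 - 9^{2} + 5 \left(-4\right) - 9 \left(-4\right)\right) 165 \cdot 159 = \left(2 - 81 - 20 + 36\right) 165 \cdot 159 = \left(-63\right) 165 \cdot 159 = \left(-10395\right) 159 = -1652805$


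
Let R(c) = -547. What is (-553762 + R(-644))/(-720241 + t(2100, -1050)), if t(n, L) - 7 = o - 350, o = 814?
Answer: 554309/719770 ≈ 0.77012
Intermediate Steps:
t(n, L) = 471 (t(n, L) = 7 + (814 - 350) = 7 + 464 = 471)
(-553762 + R(-644))/(-720241 + t(2100, -1050)) = (-553762 - 547)/(-720241 + 471) = -554309/(-719770) = -554309*(-1/719770) = 554309/719770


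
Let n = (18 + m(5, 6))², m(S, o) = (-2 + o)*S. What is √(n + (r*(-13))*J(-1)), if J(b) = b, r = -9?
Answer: √1327 ≈ 36.428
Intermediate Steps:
m(S, o) = S*(-2 + o)
n = 1444 (n = (18 + 5*(-2 + 6))² = (18 + 5*4)² = (18 + 20)² = 38² = 1444)
√(n + (r*(-13))*J(-1)) = √(1444 - 9*(-13)*(-1)) = √(1444 + 117*(-1)) = √(1444 - 117) = √1327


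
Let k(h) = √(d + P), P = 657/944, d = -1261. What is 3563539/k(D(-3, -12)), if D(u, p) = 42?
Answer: -2036308*I*√70193893/169961 ≈ -1.0038e+5*I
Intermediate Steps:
P = 657/944 (P = 657*(1/944) = 657/944 ≈ 0.69597)
k(h) = I*√70193893/236 (k(h) = √(-1261 + 657/944) = √(-1189727/944) = I*√70193893/236)
3563539/k(D(-3, -12)) = 3563539/((I*√70193893/236)) = 3563539*(-4*I*√70193893/1189727) = -2036308*I*√70193893/169961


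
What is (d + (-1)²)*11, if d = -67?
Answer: -726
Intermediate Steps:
(d + (-1)²)*11 = (-67 + (-1)²)*11 = (-67 + 1)*11 = -66*11 = -726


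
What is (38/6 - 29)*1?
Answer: -68/3 ≈ -22.667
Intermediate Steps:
(38/6 - 29)*1 = (38*(1/6) - 29)*1 = (19/3 - 29)*1 = -68/3*1 = -68/3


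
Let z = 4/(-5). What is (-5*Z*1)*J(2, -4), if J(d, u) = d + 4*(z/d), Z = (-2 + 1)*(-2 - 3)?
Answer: -10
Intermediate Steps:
z = -⅘ (z = 4*(-⅕) = -⅘ ≈ -0.80000)
Z = 5 (Z = -1*(-5) = 5)
J(d, u) = d - 16/(5*d) (J(d, u) = d + 4*(-4/(5*d)) = d - 16/(5*d))
(-5*Z*1)*J(2, -4) = (-5*5*1)*(2 - 16/5/2) = (-25*1)*(2 - 16/5*½) = -25*(2 - 8/5) = -25*⅖ = -10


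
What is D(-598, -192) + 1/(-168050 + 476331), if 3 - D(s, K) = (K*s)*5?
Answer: -176977031636/308281 ≈ -5.7408e+5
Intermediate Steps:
D(s, K) = 3 - 5*K*s (D(s, K) = 3 - K*s*5 = 3 - 5*K*s)
D(-598, -192) + 1/(-168050 + 476331) = (3 - 5*(-192)*(-598)) + 1/(-168050 + 476331) = (3 - 574080) + 1/308281 = -574077 + 1/308281 = -176977031636/308281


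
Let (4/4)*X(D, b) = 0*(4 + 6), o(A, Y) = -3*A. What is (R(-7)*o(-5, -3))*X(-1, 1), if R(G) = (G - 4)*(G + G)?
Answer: 0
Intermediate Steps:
R(G) = 2*G*(-4 + G) (R(G) = (-4 + G)*(2*G) = 2*G*(-4 + G))
X(D, b) = 0 (X(D, b) = 0*(4 + 6) = 0*10 = 0)
(R(-7)*o(-5, -3))*X(-1, 1) = ((2*(-7)*(-4 - 7))*(-3*(-5)))*0 = ((2*(-7)*(-11))*15)*0 = (154*15)*0 = 2310*0 = 0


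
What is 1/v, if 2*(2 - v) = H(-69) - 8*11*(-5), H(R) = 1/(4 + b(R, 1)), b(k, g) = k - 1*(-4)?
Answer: -122/26595 ≈ -0.0045873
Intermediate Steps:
b(k, g) = 4 + k (b(k, g) = k + 4 = 4 + k)
H(R) = 1/(8 + R) (H(R) = 1/(4 + (4 + R)) = 1/(8 + R))
v = -26595/122 (v = 2 - (1/(8 - 69) - 8*11*(-5))/2 = 2 - (1/(-61) - 88*(-5))/2 = 2 - (-1/61 + 440)/2 = 2 - ½*26839/61 = 2 - 26839/122 = -26595/122 ≈ -217.99)
1/v = 1/(-26595/122) = -122/26595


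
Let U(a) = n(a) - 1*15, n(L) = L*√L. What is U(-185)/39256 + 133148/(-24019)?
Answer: -5227218173/942889864 - 185*I*√185/39256 ≈ -5.5438 - 0.064099*I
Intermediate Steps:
n(L) = L^(3/2)
U(a) = -15 + a^(3/2) (U(a) = a^(3/2) - 1*15 = a^(3/2) - 15 = -15 + a^(3/2))
U(-185)/39256 + 133148/(-24019) = (-15 + (-185)^(3/2))/39256 + 133148/(-24019) = (-15 - 185*I*√185)*(1/39256) + 133148*(-1/24019) = (-15/39256 - 185*I*√185/39256) - 133148/24019 = -5227218173/942889864 - 185*I*√185/39256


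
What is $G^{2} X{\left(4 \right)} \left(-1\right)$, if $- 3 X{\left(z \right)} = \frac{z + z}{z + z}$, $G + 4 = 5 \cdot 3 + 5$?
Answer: $\frac{256}{3} \approx 85.333$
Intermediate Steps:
$G = 16$ ($G = -4 + \left(5 \cdot 3 + 5\right) = -4 + \left(15 + 5\right) = -4 + 20 = 16$)
$X{\left(z \right)} = - \frac{1}{3}$ ($X{\left(z \right)} = - \frac{\left(z + z\right) \frac{1}{z + z}}{3} = - \frac{2 z \frac{1}{2 z}}{3} = \left(- \frac{1}{3}\right) 1 = - \frac{1}{3}$)
$G^{2} X{\left(4 \right)} \left(-1\right) = 16^{2} \left(- \frac{1}{3}\right) \left(-1\right) = 256 \left(- \frac{1}{3}\right) \left(-1\right) = \left(- \frac{256}{3}\right) \left(-1\right) = \frac{256}{3}$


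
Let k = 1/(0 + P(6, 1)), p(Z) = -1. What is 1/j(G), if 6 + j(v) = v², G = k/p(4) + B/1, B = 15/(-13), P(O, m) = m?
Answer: -169/230 ≈ -0.73478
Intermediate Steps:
B = -15/13 (B = 15*(-1/13) = -15/13 ≈ -1.1538)
k = 1 (k = 1/(0 + 1) = 1/1 = 1)
G = -28/13 (G = 1/(-1) - 15/13/1 = 1*(-1) - 15/13*1 = -1 - 15/13 = -28/13 ≈ -2.1538)
j(v) = -6 + v²
1/j(G) = 1/(-6 + (-28/13)²) = 1/(-6 + 784/169) = 1/(-230/169) = -169/230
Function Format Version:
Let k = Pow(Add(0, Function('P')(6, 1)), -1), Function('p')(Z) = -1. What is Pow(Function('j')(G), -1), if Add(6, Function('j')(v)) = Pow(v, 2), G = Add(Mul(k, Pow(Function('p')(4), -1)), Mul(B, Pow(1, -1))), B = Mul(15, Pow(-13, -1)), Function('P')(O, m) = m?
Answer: Rational(-169, 230) ≈ -0.73478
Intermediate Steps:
B = Rational(-15, 13) (B = Mul(15, Rational(-1, 13)) = Rational(-15, 13) ≈ -1.1538)
k = 1 (k = Pow(Add(0, 1), -1) = Pow(1, -1) = 1)
G = Rational(-28, 13) (G = Add(Mul(1, Pow(-1, -1)), Mul(Rational(-15, 13), Pow(1, -1))) = Add(Mul(1, -1), Mul(Rational(-15, 13), 1)) = Add(-1, Rational(-15, 13)) = Rational(-28, 13) ≈ -2.1538)
Function('j')(v) = Add(-6, Pow(v, 2))
Pow(Function('j')(G), -1) = Pow(Add(-6, Pow(Rational(-28, 13), 2)), -1) = Pow(Add(-6, Rational(784, 169)), -1) = Pow(Rational(-230, 169), -1) = Rational(-169, 230)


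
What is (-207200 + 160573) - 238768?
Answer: -285395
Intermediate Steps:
(-207200 + 160573) - 238768 = -46627 - 238768 = -285395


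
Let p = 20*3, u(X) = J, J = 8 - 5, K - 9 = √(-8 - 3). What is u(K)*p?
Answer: 180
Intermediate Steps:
K = 9 + I*√11 (K = 9 + √(-8 - 3) = 9 + √(-11) = 9 + I*√11 ≈ 9.0 + 3.3166*I)
J = 3
u(X) = 3
p = 60
u(K)*p = 3*60 = 180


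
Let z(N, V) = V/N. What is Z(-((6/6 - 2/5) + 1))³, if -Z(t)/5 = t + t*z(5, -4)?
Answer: 512/125 ≈ 4.0960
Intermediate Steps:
Z(t) = -t (Z(t) = -5*(t + t*(-4/5)) = -5*(t + t*(-4*⅕)) = -5*(t + t*(-⅘)) = -5*(t - 4*t/5) = -t)
Z(-((6/6 - 2/5) + 1))³ = (-(-1)*((6/6 - 2/5) + 1))³ = (-(-1)*((6*(⅙) - 2*⅕) + 1))³ = (-(-1)*((1 - ⅖) + 1))³ = (-(-1)*(⅗ + 1))³ = (-(-1)*8/5)³ = (-1*(-8/5))³ = (8/5)³ = 512/125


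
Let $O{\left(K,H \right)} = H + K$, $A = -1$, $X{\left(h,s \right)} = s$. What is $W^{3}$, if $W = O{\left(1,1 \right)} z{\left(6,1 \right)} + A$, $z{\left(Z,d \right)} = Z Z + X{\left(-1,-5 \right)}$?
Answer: $226981$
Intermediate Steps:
$z{\left(Z,d \right)} = -5 + Z^{2}$ ($z{\left(Z,d \right)} = Z Z - 5 = Z^{2} - 5 = -5 + Z^{2}$)
$W = 61$ ($W = \left(1 + 1\right) \left(-5 + 6^{2}\right) - 1 = 2 \left(-5 + 36\right) - 1 = 2 \cdot 31 - 1 = 62 - 1 = 61$)
$W^{3} = 61^{3} = 226981$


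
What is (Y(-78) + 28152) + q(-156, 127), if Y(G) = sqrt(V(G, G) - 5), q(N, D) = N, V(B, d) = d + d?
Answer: 27996 + I*sqrt(161) ≈ 27996.0 + 12.689*I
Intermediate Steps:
V(B, d) = 2*d
Y(G) = sqrt(-5 + 2*G) (Y(G) = sqrt(2*G - 5) = sqrt(-5 + 2*G))
(Y(-78) + 28152) + q(-156, 127) = (sqrt(-5 + 2*(-78)) + 28152) - 156 = (sqrt(-5 - 156) + 28152) - 156 = (sqrt(-161) + 28152) - 156 = (I*sqrt(161) + 28152) - 156 = (28152 + I*sqrt(161)) - 156 = 27996 + I*sqrt(161)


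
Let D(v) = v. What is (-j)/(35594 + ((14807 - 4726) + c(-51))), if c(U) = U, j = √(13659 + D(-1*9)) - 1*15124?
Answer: 3781/11406 - 5*√546/45624 ≈ 0.32893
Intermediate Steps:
j = -15124 + 5*√546 (j = √(13659 - 1*9) - 1*15124 = √(13659 - 9) - 15124 = √13650 - 15124 = 5*√546 - 15124 = -15124 + 5*√546 ≈ -15007.)
(-j)/(35594 + ((14807 - 4726) + c(-51))) = (-(-15124 + 5*√546))/(35594 + ((14807 - 4726) - 51)) = (15124 - 5*√546)/(35594 + (10081 - 51)) = (15124 - 5*√546)/(35594 + 10030) = (15124 - 5*√546)/45624 = (15124 - 5*√546)*(1/45624) = 3781/11406 - 5*√546/45624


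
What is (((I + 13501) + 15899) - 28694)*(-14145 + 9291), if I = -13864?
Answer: 63868932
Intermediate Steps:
(((I + 13501) + 15899) - 28694)*(-14145 + 9291) = (((-13864 + 13501) + 15899) - 28694)*(-14145 + 9291) = ((-363 + 15899) - 28694)*(-4854) = (15536 - 28694)*(-4854) = -13158*(-4854) = 63868932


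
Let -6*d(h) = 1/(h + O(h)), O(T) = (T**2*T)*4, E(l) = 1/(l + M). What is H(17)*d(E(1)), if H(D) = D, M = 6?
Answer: -5831/318 ≈ -18.336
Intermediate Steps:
E(l) = 1/(6 + l) (E(l) = 1/(l + 6) = 1/(6 + l))
O(T) = 4*T**3 (O(T) = T**3*4 = 4*T**3)
d(h) = -1/(6*(h + 4*h**3))
H(17)*d(E(1)) = 17*(-1/(6/(6 + 1) + 24*(1/(6 + 1))**3)) = 17*(-1/(6/7 + 24*(1/7)**3)) = 17*(-1/(6*(1/7) + 24*(1/7)**3)) = 17*(-1/(6/7 + 24*(1/343))) = 17*(-1/(6/7 + 24/343)) = 17*(-1/318/343) = 17*(-1*343/318) = 17*(-343/318) = -5831/318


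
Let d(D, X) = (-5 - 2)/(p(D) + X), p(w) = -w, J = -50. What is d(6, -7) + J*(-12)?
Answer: 7807/13 ≈ 600.54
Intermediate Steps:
d(D, X) = -7/(X - D) (d(D, X) = (-5 - 2)/(-D + X) = -7/(X - D))
d(6, -7) + J*(-12) = 7/(6 - 1*(-7)) - 50*(-12) = 7/(6 + 7) + 600 = 7/13 + 600 = 7807/13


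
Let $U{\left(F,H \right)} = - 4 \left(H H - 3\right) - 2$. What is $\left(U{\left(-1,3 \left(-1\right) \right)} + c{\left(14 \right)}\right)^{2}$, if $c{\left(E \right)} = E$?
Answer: $144$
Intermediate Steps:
$U{\left(F,H \right)} = 10 - 4 H^{2}$ ($U{\left(F,H \right)} = - 4 \left(H^{2} - 3\right) - 2 = - 4 \left(-3 + H^{2}\right) - 2 = \left(12 - 4 H^{2}\right) - 2 = 10 - 4 H^{2}$)
$\left(U{\left(-1,3 \left(-1\right) \right)} + c{\left(14 \right)}\right)^{2} = \left(\left(10 - 4 \left(3 \left(-1\right)\right)^{2}\right) + 14\right)^{2} = \left(\left(10 - 4 \left(-3\right)^{2}\right) + 14\right)^{2} = \left(\left(10 - 36\right) + 14\right)^{2} = \left(-26 + 14\right)^{2} = \left(-12\right)^{2} = 144$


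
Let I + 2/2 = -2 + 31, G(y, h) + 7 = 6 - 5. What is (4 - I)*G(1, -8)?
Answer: 144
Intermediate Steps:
G(y, h) = -6 (G(y, h) = -7 + (6 - 5) = -7 + 1 = -6)
I = 28 (I = -1 + (-2 + 31) = -1 + 29 = 28)
(4 - I)*G(1, -8) = (4 - 1*28)*(-6) = (4 - 28)*(-6) = -24*(-6) = 144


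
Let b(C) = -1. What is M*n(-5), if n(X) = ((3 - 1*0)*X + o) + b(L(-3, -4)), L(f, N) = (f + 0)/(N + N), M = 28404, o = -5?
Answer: -596484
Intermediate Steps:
L(f, N) = f/(2*N) (L(f, N) = f/((2*N)) = f*(1/(2*N)) = f/(2*N))
n(X) = -6 + 3*X (n(X) = ((3 - 1*0)*X - 5) - 1 = ((3 + 0)*X - 5) - 1 = (3*X - 5) - 1 = (-5 + 3*X) - 1 = -6 + 3*X)
M*n(-5) = 28404*(-6 + 3*(-5)) = 28404*(-6 - 15) = 28404*(-21) = -596484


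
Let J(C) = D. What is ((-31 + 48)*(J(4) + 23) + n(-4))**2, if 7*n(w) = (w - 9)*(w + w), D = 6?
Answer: 12638025/49 ≈ 2.5792e+5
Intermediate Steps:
J(C) = 6
n(w) = 2*w*(-9 + w)/7 (n(w) = ((w - 9)*(w + w))/7 = ((-9 + w)*(2*w))/7 = (2*w*(-9 + w))/7 = 2*w*(-9 + w)/7)
((-31 + 48)*(J(4) + 23) + n(-4))**2 = ((-31 + 48)*(6 + 23) + (2/7)*(-4)*(-9 - 4))**2 = (17*29 + (2/7)*(-4)*(-13))**2 = (493 + 104/7)**2 = (3555/7)**2 = 12638025/49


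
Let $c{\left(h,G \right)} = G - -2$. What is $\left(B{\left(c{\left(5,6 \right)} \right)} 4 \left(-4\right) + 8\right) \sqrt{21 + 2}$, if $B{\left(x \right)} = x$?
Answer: $- 120 \sqrt{23} \approx -575.5$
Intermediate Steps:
$c{\left(h,G \right)} = 2 + G$ ($c{\left(h,G \right)} = G + 2 = 2 + G$)
$\left(B{\left(c{\left(5,6 \right)} \right)} 4 \left(-4\right) + 8\right) \sqrt{21 + 2} = \left(\left(2 + 6\right) 4 \left(-4\right) + 8\right) \sqrt{21 + 2} = \left(8 \cdot 4 \left(-4\right) + 8\right) \sqrt{23} = \left(32 \left(-4\right) + 8\right) \sqrt{23} = \left(-128 + 8\right) \sqrt{23} = - 120 \sqrt{23}$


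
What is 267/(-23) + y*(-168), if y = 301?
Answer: -1163331/23 ≈ -50580.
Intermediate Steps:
267/(-23) + y*(-168) = 267/(-23) + 301*(-168) = 267*(-1/23) - 50568 = -267/23 - 50568 = -1163331/23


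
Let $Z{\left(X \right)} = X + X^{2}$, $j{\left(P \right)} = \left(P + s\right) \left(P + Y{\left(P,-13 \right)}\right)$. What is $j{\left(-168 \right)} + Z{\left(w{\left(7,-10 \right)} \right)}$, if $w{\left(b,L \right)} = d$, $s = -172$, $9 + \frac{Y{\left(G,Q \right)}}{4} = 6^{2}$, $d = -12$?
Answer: $20532$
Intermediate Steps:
$Y{\left(G,Q \right)} = 108$ ($Y{\left(G,Q \right)} = -36 + 4 \cdot 6^{2} = -36 + 4 \cdot 36 = -36 + 144 = 108$)
$w{\left(b,L \right)} = -12$
$j{\left(P \right)} = \left(-172 + P\right) \left(108 + P\right)$ ($j{\left(P \right)} = \left(P - 172\right) \left(P + 108\right) = \left(-172 + P\right) \left(108 + P\right)$)
$j{\left(-168 \right)} + Z{\left(w{\left(7,-10 \right)} \right)} = \left(-18576 + \left(-168\right)^{2} - -10752\right) - 12 \left(1 - 12\right) = \left(-18576 + 28224 + 10752\right) - -132 = 20400 + 132 = 20532$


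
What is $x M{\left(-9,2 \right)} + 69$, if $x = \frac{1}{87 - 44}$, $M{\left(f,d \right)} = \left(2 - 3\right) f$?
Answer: $\frac{2976}{43} \approx 69.209$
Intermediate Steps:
$M{\left(f,d \right)} = - f$
$x = \frac{1}{43} \approx 0.023256$
$x M{\left(-9,2 \right)} + 69 = \frac{\left(-1\right) \left(-9\right)}{43} + 69 = \frac{1}{43} \cdot 9 + 69 = \frac{9}{43} + 69 = \frac{2976}{43}$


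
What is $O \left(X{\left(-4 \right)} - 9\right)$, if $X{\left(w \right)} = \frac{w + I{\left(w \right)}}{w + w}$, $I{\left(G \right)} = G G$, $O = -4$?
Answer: $42$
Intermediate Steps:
$I{\left(G \right)} = G^{2}$
$X{\left(w \right)} = \frac{w + w^{2}}{2 w}$ ($X{\left(w \right)} = \frac{w + w^{2}}{w + w} = \frac{w + w^{2}}{2 w}$)
$O \left(X{\left(-4 \right)} - 9\right) = - 4 \left(\left(\frac{1}{2} + \frac{1}{2} \left(-4\right)\right) - 9\right) = - 4 \left(\left(\frac{1}{2} - 2\right) - 9\right) = - 4 \left(- \frac{3}{2} - 9\right) = \left(-4\right) \left(- \frac{21}{2}\right) = 42$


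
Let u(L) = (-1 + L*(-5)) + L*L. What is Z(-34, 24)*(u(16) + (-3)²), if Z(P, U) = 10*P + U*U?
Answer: 43424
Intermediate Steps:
Z(P, U) = U² + 10*P (Z(P, U) = 10*P + U² = U² + 10*P)
u(L) = -1 + L² - 5*L (u(L) = (-1 - 5*L) + L² = -1 + L² - 5*L)
Z(-34, 24)*(u(16) + (-3)²) = (24² + 10*(-34))*((-1 + 16² - 5*16) + (-3)²) = (576 - 340)*((-1 + 256 - 80) + 9) = 236*(175 + 9) = 236*184 = 43424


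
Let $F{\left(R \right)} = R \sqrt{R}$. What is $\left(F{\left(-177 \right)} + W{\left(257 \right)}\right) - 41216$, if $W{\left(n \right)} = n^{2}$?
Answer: $24833 - 177 i \sqrt{177} \approx 24833.0 - 2354.8 i$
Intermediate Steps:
$F{\left(R \right)} = R^{\frac{3}{2}}$
$\left(F{\left(-177 \right)} + W{\left(257 \right)}\right) - 41216 = \left(\left(-177\right)^{\frac{3}{2}} + 257^{2}\right) - 41216 = \left(- 177 i \sqrt{177} + 66049\right) - 41216 = \left(66049 - 177 i \sqrt{177}\right) - 41216 = 24833 - 177 i \sqrt{177}$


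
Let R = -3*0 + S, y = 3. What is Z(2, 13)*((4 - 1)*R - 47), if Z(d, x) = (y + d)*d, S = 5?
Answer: -320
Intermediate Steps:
Z(d, x) = d*(3 + d) (Z(d, x) = (3 + d)*d = d*(3 + d))
R = 5 (R = -3*0 + 5 = 0 + 5 = 5)
Z(2, 13)*((4 - 1)*R - 47) = (2*(3 + 2))*((4 - 1)*5 - 47) = (2*5)*(3*5 - 47) = 10*(15 - 47) = 10*(-32) = -320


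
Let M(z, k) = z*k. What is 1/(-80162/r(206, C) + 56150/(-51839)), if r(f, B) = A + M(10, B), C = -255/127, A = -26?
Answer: 151680914/263711092893 ≈ 0.00057518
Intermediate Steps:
M(z, k) = k*z
C = -255/127 (C = -255*1/127 = -255/127 ≈ -2.0079)
r(f, B) = -26 + 10*B (r(f, B) = -26 + B*10 = -26 + 10*B)
1/(-80162/r(206, C) + 56150/(-51839)) = 1/(-80162/(-26 + 10*(-255/127)) + 56150/(-51839)) = 1/(-80162/(-26 - 2550/127) + 56150*(-1/51839)) = 1/(-80162/(-5852/127) - 56150/51839) = 1/(-80162*(-127/5852) - 56150/51839) = 1/(5090287/2926 - 56150/51839) = 1/(263711092893/151680914) = 151680914/263711092893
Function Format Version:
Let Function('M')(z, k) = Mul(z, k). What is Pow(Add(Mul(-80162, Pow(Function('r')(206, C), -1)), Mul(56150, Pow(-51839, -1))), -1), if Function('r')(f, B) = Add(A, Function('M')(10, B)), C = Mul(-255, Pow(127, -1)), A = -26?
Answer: Rational(151680914, 263711092893) ≈ 0.00057518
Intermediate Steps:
Function('M')(z, k) = Mul(k, z)
C = Rational(-255, 127) (C = Mul(-255, Rational(1, 127)) = Rational(-255, 127) ≈ -2.0079)
Function('r')(f, B) = Add(-26, Mul(10, B)) (Function('r')(f, B) = Add(-26, Mul(B, 10)) = Add(-26, Mul(10, B)))
Pow(Add(Mul(-80162, Pow(Function('r')(206, C), -1)), Mul(56150, Pow(-51839, -1))), -1) = Pow(Add(Mul(-80162, Pow(Add(-26, Mul(10, Rational(-255, 127))), -1)), Mul(56150, Pow(-51839, -1))), -1) = Pow(Add(Mul(-80162, Pow(Add(-26, Rational(-2550, 127)), -1)), Mul(56150, Rational(-1, 51839))), -1) = Pow(Add(Mul(-80162, Pow(Rational(-5852, 127), -1)), Rational(-56150, 51839)), -1) = Pow(Add(Mul(-80162, Rational(-127, 5852)), Rational(-56150, 51839)), -1) = Pow(Add(Rational(5090287, 2926), Rational(-56150, 51839)), -1) = Pow(Rational(263711092893, 151680914), -1) = Rational(151680914, 263711092893)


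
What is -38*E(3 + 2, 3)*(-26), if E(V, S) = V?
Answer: 4940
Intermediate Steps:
-38*E(3 + 2, 3)*(-26) = -38*(3 + 2)*(-26) = -38*5*(-26) = -190*(-26) = 4940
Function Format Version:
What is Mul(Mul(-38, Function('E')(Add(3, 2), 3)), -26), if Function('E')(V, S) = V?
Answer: 4940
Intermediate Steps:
Mul(Mul(-38, Function('E')(Add(3, 2), 3)), -26) = Mul(Mul(-38, Add(3, 2)), -26) = Mul(Mul(-38, 5), -26) = Mul(-190, -26) = 4940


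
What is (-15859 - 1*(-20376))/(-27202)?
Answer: -4517/27202 ≈ -0.16605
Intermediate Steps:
(-15859 - 1*(-20376))/(-27202) = (-15859 + 20376)*(-1/27202) = 4517*(-1/27202) = -4517/27202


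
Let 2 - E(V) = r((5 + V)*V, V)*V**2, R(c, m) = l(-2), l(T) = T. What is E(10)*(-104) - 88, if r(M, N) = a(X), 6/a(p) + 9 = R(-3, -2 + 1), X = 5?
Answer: -65656/11 ≈ -5968.7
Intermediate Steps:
R(c, m) = -2
a(p) = -6/11 (a(p) = 6/(-9 - 2) = 6/(-11) = 6*(-1/11) = -6/11)
r(M, N) = -6/11
E(V) = 2 + 6*V**2/11 (E(V) = 2 - (-6)*V**2/11 = 2 + 6*V**2/11)
E(10)*(-104) - 88 = (2 + (6/11)*10**2)*(-104) - 88 = (2 + (6/11)*100)*(-104) - 88 = (2 + 600/11)*(-104) - 88 = (622/11)*(-104) - 88 = -64688/11 - 88 = -65656/11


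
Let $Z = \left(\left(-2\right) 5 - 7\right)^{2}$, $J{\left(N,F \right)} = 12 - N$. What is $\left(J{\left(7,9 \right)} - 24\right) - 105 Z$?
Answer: $-30364$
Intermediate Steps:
$Z = 289$ ($Z = \left(-10 - 7\right)^{2} = \left(-17\right)^{2} = 289$)
$\left(J{\left(7,9 \right)} - 24\right) - 105 Z = \left(\left(12 - 7\right) - 24\right) - 30345 = \left(5 - 24\right) - 30345 = -19 - 30345 = -30364$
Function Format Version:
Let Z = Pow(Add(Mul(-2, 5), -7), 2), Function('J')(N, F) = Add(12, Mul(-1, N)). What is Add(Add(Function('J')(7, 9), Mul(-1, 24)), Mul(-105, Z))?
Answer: -30364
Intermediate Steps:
Z = 289 (Z = Pow(Add(-10, -7), 2) = Pow(-17, 2) = 289)
Add(Add(Function('J')(7, 9), Mul(-1, 24)), Mul(-105, Z)) = Add(Add(Add(12, Mul(-1, 7)), Mul(-1, 24)), Mul(-105, 289)) = Add(Add(Add(12, -7), -24), -30345) = Add(Add(5, -24), -30345) = Add(-19, -30345) = -30364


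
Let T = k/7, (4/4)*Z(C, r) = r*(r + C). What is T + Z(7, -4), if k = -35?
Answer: -17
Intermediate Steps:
Z(C, r) = r*(C + r) (Z(C, r) = r*(r + C) = r*(C + r))
T = -5 (T = -35/7 = (⅐)*(-35) = -5)
T + Z(7, -4) = -5 - 4*(7 - 4) = -5 - 4*3 = -5 - 12 = -17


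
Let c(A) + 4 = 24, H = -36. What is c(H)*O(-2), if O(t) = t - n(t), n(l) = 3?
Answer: -100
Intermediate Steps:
c(A) = 20 (c(A) = -4 + 24 = 20)
O(t) = -3 + t (O(t) = t - 1*3 = t - 3 = -3 + t)
c(H)*O(-2) = 20*(-3 - 2) = 20*(-5) = -100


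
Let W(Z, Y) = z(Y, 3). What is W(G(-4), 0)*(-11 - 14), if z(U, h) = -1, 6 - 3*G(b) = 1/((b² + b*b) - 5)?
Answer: 25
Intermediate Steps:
G(b) = 2 - 1/(3*(-5 + 2*b²)) (G(b) = 2 - 1/(3*((b² + b*b) - 5)) = 2 - 1/(3*((b² + b²) - 5)) = 2 - 1/(3*(2*b² - 5)) = 2 - 1/(3*(-5 + 2*b²)))
W(Z, Y) = -1
W(G(-4), 0)*(-11 - 14) = -(-11 - 14) = -1*(-25) = 25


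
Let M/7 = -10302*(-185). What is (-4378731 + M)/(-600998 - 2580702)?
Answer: -8962359/3181700 ≈ -2.8168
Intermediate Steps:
M = 13341090 (M = 7*(-10302*(-185)) = 7*1905870 = 13341090)
(-4378731 + M)/(-600998 - 2580702) = (-4378731 + 13341090)/(-600998 - 2580702) = 8962359/(-3181700) = 8962359*(-1/3181700) = -8962359/3181700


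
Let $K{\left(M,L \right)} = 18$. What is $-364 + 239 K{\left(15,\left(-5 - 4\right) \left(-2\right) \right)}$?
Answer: $3938$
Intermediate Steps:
$-364 + 239 K{\left(15,\left(-5 - 4\right) \left(-2\right) \right)} = -364 + 239 \cdot 18 = -364 + 4302 = 3938$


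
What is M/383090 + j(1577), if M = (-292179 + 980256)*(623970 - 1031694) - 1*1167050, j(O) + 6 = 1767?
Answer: -139936026154/191545 ≈ -7.3057e+5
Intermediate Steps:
j(O) = 1761 (j(O) = -6 + 1767 = 1761)
M = -280546673798 (M = 688077*(-407724) - 1167050 = -280545506748 - 1167050 = -280546673798)
M/383090 + j(1577) = -280546673798/383090 + 1761 = -280546673798*1/383090 + 1761 = -140273336899/191545 + 1761 = -139936026154/191545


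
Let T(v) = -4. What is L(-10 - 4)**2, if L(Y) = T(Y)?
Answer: 16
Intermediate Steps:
L(Y) = -4
L(-10 - 4)**2 = (-4)**2 = 16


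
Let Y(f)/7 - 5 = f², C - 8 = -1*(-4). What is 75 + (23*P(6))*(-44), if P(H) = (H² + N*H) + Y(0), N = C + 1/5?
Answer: -729277/5 ≈ -1.4586e+5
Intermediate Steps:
C = 12 (C = 8 - 1*(-4) = 8 + 4 = 12)
Y(f) = 35 + 7*f²
N = 61/5 (N = 12 + 1/5 = 12 + 1*(⅕) = 12 + ⅕ = 61/5 ≈ 12.200)
P(H) = 35 + H² + 61*H/5 (P(H) = (H² + 61*H/5) + (35 + 7*0²) = (H² + 61*H/5) + (35 + 7*0) = (H² + 61*H/5) + (35 + 0) = (H² + 61*H/5) + 35 = 35 + H² + 61*H/5)
75 + (23*P(6))*(-44) = 75 + (23*(35 + 6² + (61/5)*6))*(-44) = 75 + (23*(35 + 36 + 366/5))*(-44) = 75 + (23*(721/5))*(-44) = 75 + (16583/5)*(-44) = 75 - 729652/5 = -729277/5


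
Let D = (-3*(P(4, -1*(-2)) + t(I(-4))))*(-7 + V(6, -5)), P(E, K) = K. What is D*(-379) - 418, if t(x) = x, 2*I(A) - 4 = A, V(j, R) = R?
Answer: -27706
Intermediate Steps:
I(A) = 2 + A/2
D = 72 (D = (-3*(-1*(-2) + (2 + (½)*(-4))))*(-7 - 5) = -3*(2 + (2 - 2))*(-12) = -3*(2 + 0)*(-12) = -3*2*(-12) = -6*(-12) = 72)
D*(-379) - 418 = 72*(-379) - 418 = -27288 - 418 = -27706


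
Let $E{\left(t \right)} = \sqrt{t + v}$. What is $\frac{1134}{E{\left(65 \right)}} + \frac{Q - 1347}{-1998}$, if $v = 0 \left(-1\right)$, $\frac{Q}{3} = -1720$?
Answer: $\frac{241}{74} + \frac{1134 \sqrt{65}}{65} \approx 143.91$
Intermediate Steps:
$Q = -5160$ ($Q = 3 \left(-1720\right) = -5160$)
$v = 0$
$E{\left(t \right)} = \sqrt{t}$ ($E{\left(t \right)} = \sqrt{t + 0} = \sqrt{t}$)
$\frac{1134}{E{\left(65 \right)}} + \frac{Q - 1347}{-1998} = \frac{1134}{\sqrt{65}} + \frac{-5160 - 1347}{-1998} = 1134 \frac{\sqrt{65}}{65} - - \frac{241}{74} = \frac{1134 \sqrt{65}}{65} + \frac{241}{74} = \frac{241}{74} + \frac{1134 \sqrt{65}}{65}$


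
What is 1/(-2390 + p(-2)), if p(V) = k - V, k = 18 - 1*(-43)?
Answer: -1/2327 ≈ -0.00042974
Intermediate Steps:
k = 61 (k = 18 + 43 = 61)
p(V) = 61 - V
1/(-2390 + p(-2)) = 1/(-2390 + (61 - 1*(-2))) = 1/(-2390 + (61 + 2)) = 1/(-2390 + 63) = 1/(-2327) = -1/2327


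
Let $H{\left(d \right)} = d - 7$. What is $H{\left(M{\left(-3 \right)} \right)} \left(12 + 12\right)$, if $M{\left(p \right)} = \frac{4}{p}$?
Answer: $-200$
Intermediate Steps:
$H{\left(d \right)} = -7 + d$
$H{\left(M{\left(-3 \right)} \right)} \left(12 + 12\right) = \left(-7 + \frac{4}{-3}\right) \left(12 + 12\right) = \left(-7 + 4 \left(- \frac{1}{3}\right)\right) 24 = \left(-7 - \frac{4}{3}\right) 24 = \left(- \frac{25}{3}\right) 24 = -200$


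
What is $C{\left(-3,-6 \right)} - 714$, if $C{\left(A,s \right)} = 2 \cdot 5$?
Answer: $-704$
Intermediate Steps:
$C{\left(A,s \right)} = 10$
$C{\left(-3,-6 \right)} - 714 = 10 - 714 = -704$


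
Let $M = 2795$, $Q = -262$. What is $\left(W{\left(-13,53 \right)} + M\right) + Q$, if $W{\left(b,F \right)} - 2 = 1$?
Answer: $2536$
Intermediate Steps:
$W{\left(b,F \right)} = 3$ ($W{\left(b,F \right)} = 2 + 1 = 3$)
$\left(W{\left(-13,53 \right)} + M\right) + Q = \left(3 + 2795\right) - 262 = 2798 - 262 = 2536$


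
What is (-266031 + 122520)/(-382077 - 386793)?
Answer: 47837/256290 ≈ 0.18665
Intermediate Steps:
(-266031 + 122520)/(-382077 - 386793) = -143511/(-768870) = -143511*(-1/768870) = 47837/256290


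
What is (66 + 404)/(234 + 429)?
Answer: 470/663 ≈ 0.70890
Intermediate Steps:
(66 + 404)/(234 + 429) = 470/663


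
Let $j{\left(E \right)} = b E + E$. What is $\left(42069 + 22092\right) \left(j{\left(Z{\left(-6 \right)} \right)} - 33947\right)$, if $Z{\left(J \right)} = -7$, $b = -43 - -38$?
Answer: $-2176276959$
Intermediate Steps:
$b = -5$ ($b = -43 + 38 = -5$)
$j{\left(E \right)} = - 4 E$ ($j{\left(E \right)} = - 5 E + E = - 4 E$)
$\left(42069 + 22092\right) \left(j{\left(Z{\left(-6 \right)} \right)} - 33947\right) = \left(42069 + 22092\right) \left(\left(-4\right) \left(-7\right) - 33947\right) = 64161 \left(28 - 33947\right) = 64161 \left(-33919\right) = -2176276959$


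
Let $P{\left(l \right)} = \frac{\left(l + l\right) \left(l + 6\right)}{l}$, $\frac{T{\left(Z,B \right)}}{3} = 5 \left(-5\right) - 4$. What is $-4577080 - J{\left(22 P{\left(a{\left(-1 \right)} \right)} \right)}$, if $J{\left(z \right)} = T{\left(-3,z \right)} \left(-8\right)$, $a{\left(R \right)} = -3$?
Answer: $-4577776$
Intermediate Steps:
$T{\left(Z,B \right)} = -87$ ($T{\left(Z,B \right)} = 3 \left(5 \left(-5\right) - 4\right) = 3 \left(-25 - 4\right) = 3 \left(-29\right) = -87$)
$P{\left(l \right)} = 12 + 2 l$ ($P{\left(l \right)} = \frac{2 l \left(6 + l\right)}{l} = 12 + 2 l$)
$J{\left(z \right)} = 696$ ($J{\left(z \right)} = \left(-87\right) \left(-8\right) = 696$)
$-4577080 - J{\left(22 P{\left(a{\left(-1 \right)} \right)} \right)} = -4577080 - 696 = -4577776$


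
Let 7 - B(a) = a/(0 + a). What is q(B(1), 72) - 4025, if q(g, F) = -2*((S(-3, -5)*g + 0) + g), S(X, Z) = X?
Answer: -4001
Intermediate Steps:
B(a) = 6 (B(a) = 7 - a/(0 + a) = 7 - a/a = 7 - 1*1 = 7 - 1 = 6)
q(g, F) = 4*g (q(g, F) = -2*((-3*g + 0) + g) = -2*(-3*g + g) = -(-4)*g = 4*g)
q(B(1), 72) - 4025 = 4*6 - 4025 = 24 - 4025 = -4001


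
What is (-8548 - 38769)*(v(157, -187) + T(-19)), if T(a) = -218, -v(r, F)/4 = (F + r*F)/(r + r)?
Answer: -1176584522/157 ≈ -7.4942e+6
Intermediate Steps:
v(r, F) = -2*(F + F*r)/r (v(r, F) = -4*(F + r*F)/(r + r) = -4*(F + F*r)/(2*r) = -4*(F + F*r)*1/(2*r) = -2*(F + F*r)/r)
(-8548 - 38769)*(v(157, -187) + T(-19)) = (-8548 - 38769)*(-2*(-187)*(1 + 157)/157 - 218) = -47317*(-2*(-187)*1/157*158 - 218) = -47317*(59092/157 - 218) = -47317*24866/157 = -1176584522/157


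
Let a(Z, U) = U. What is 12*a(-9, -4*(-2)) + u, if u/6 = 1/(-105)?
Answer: 3358/35 ≈ 95.943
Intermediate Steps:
u = -2/35 (u = 6/(-105) = 6*(-1/105) = -2/35 ≈ -0.057143)
12*a(-9, -4*(-2)) + u = 12*(-4*(-2)) - 2/35 = 12*8 - 2/35 = 96 - 2/35 = 3358/35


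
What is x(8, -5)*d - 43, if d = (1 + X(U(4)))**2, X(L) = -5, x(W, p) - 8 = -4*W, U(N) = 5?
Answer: -427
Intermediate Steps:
x(W, p) = 8 - 4*W
d = 16 (d = (1 - 5)**2 = (-4)**2 = 16)
x(8, -5)*d - 43 = (8 - 4*8)*16 - 43 = (8 - 32)*16 - 43 = -24*16 - 43 = -384 - 43 = -427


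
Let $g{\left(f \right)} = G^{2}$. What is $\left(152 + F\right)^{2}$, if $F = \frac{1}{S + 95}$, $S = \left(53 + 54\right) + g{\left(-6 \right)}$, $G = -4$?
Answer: $\frac{1098060769}{47524} \approx 23105.0$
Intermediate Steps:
$g{\left(f \right)} = 16$ ($g{\left(f \right)} = \left(-4\right)^{2} = 16$)
$S = 123$ ($S = \left(53 + 54\right) + 16 = 107 + 16 = 123$)
$F = \frac{1}{218}$ ($F = \frac{1}{123 + 95} = \frac{1}{218} \approx 0.0045872$)
$\left(152 + F\right)^{2} = \left(152 + \frac{1}{218}\right)^{2} = \left(\frac{33137}{218}\right)^{2} = \frac{1098060769}{47524}$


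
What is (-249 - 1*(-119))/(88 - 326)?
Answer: 65/119 ≈ 0.54622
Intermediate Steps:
(-249 - 1*(-119))/(88 - 326) = (-249 + 119)/(-238) = -130*(-1/238) = 65/119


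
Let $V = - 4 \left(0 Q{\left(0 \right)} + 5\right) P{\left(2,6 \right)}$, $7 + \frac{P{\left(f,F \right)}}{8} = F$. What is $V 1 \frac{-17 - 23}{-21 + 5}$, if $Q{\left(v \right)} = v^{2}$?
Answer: $400$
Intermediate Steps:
$P{\left(f,F \right)} = -56 + 8 F$
$V = 160$ ($V = - 4 \left(0 \cdot 0^{2} + 5\right) \left(-56 + 8 \cdot 6\right) = - 4 \left(0 \cdot 0 + 5\right) \left(-56 + 48\right) = - 4 \left(0 + 5\right) \left(-8\right) = \left(-4\right) 5 \left(-8\right) = \left(-20\right) \left(-8\right) = 160$)
$V 1 \frac{-17 - 23}{-21 + 5} = 160 \cdot 1 \frac{-17 - 23}{-21 + 5} = 160 \left(- \frac{40}{-16}\right) = 160 \left(\left(-40\right) \left(- \frac{1}{16}\right)\right) = 160 \cdot \frac{5}{2} = 400$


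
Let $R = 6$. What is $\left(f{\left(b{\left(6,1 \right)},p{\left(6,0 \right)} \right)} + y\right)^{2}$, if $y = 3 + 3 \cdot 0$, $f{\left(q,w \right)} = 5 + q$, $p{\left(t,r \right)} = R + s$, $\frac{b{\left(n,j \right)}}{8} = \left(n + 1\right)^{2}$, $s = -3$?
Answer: $160000$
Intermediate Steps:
$b{\left(n,j \right)} = 8 \left(1 + n\right)^{2}$ ($b{\left(n,j \right)} = 8 \left(n + 1\right)^{2} = 8 \left(1 + n\right)^{2}$)
$p{\left(t,r \right)} = 3$ ($p{\left(t,r \right)} = 6 - 3 = 3$)
$y = 3$ ($y = 3 + 0 = 3$)
$\left(f{\left(b{\left(6,1 \right)},p{\left(6,0 \right)} \right)} + y\right)^{2} = \left(\left(5 + 8 \left(1 + 6\right)^{2}\right) + 3\right)^{2} = \left(\left(5 + 8 \cdot 7^{2}\right) + 3\right)^{2} = \left(\left(5 + 8 \cdot 49\right) + 3\right)^{2} = \left(\left(5 + 392\right) + 3\right)^{2} = \left(397 + 3\right)^{2} = 400^{2} = 160000$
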